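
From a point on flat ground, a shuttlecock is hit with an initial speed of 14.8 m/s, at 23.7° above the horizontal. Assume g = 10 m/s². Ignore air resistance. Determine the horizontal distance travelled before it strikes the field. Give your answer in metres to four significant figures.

Horizontal component vₓ = 14.80 cos 23.7° = 13.55 m/s; vertical v_y0 = 14.80 sin 23.7° = 5.949 m/s.
Flight time T = 2 v_y0 / g = 1.190 s.
Range: R = vₓ T = 13.55 × 1.190 = 16.12 m.

16.12 m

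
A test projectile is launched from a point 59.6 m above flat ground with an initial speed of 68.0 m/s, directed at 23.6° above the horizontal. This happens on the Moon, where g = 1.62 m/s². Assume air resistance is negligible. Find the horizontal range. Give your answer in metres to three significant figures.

2220 m

vₓ = 68.00 cos 23.6° = 62.31 m/s; v_y0 = 68.00 sin 23.6° = 27.22 m/s.
The projectile lands when y = 59.6 + (27.22) t − ½·1.62·t² = 0. Positive root: t = (27.22 + √(27.22² + 2·1.62·59.6)) / 1.62 = (27.22 + 30.57) / 1.62 = 35.67 s.
Horizontal distance: R = vₓ t = 62.31 × 35.67 = 2223 m.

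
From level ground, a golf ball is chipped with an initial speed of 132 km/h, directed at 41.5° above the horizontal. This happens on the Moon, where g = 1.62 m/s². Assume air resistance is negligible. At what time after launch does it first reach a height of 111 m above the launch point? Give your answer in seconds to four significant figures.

Convert: 132 km/h = 132/3.6 = 36.67 m/s.
Horizontal component vₓ = 36.67 cos 41.5° = 27.46 m/s; vertical v_y0 = 36.67 sin 41.5° = 24.30 m/s.
Set y = v_y0 t − ½ g t² = 111: 0.8100 t² − 24.30 t + 111 = 0.
t = [24.30 ± √(24.30² − 2·1.62·111)] / 1.62 = (24.30 ± 15.19) / 1.62, so t = 5.623 s or t = 24.37 s.
The first (ascending) time is 5.623 s.

5.623 s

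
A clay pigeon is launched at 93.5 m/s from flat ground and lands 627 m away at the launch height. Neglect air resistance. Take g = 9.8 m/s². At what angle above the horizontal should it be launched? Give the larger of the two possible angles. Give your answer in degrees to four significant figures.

From R = (v₀²/g) sin 2θ: sin 2θ = 9.80 × 627 / 8742.2 = 0.7029.
2θ = 44.66° or 180° − 44.66° = 135.3°, so θ = 22.33° or 67.67°.
The larger angle is 67.67°.

67.67°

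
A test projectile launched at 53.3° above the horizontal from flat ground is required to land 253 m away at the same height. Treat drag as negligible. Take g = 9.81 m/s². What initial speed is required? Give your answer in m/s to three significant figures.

On level ground R = v₀² sin 2θ / g ⇒ v₀ = √(gR / sin 2θ).
v₀ = √(9.81 × 253 / sin 106.6°) = √(2482 / 0.9583) = √2589.9 = 50.89 m/s.

50.9 m/s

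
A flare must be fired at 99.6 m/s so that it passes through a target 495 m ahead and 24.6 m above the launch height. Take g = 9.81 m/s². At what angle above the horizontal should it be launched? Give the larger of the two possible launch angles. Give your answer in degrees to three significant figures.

75.1°

Trajectory: y = x tanθ − g x² (1 + tan²θ)/(2v₀²). With x = 495, y = 24.6, v₀ = 99.6, g = 9.81:
121.2 tan²θ − 495 tanθ + (145.8) = 0.
tanθ = [495 ± √(495² − 4 × 121.2 × (145.8))] / (2 × 121.2) = (495 ± 417.6) / 242.3, giving tanθ = 0.3194 or 3.766.
θ = 17.71° or 75.13°; the larger is 75.13°.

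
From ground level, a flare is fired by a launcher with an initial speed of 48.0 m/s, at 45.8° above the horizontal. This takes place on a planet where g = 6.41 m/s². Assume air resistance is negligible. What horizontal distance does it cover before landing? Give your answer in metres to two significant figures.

Resolve: vₓ = 48.00 cos 45.8° = 33.46 m/s and v_y0 = 48.00 sin 45.8° = 34.41 m/s.
Flight time T = 2 v_y0 / g = 10.74 s.
Range: R = vₓ T = 33.46 × 10.74 = 359.3 m.

360 m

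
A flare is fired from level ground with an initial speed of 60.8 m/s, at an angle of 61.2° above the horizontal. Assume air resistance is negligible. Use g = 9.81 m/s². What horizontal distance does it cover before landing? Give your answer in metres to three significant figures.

318 m

Horizontal component vₓ = 60.80 cos 61.2° = 29.29 m/s; vertical v_y0 = 60.80 sin 61.2° = 53.28 m/s.
Time aloft: T = 2 v_y0 / g = 2 × 53.28 / 9.81 = 10.86 s.
Horizontal distance R = vₓ T = 29.29 × 10.86 = 318.2 m.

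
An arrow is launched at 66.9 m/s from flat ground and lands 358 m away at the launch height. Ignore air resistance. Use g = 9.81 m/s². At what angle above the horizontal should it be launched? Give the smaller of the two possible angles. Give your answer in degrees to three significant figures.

R = v₀² sin 2θ / g gives sin 2θ = gR/v₀² = 9.81·358/66.9² = 0.7847.
2θ = 51.69° or 180° − 51.69° = 128.3°, so θ = 25.85° or 64.15°.
The smaller angle is 25.85°.

25.8°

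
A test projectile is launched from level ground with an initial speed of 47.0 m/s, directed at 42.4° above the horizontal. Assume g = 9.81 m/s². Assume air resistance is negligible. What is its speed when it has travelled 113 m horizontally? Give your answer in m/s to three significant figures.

34.7 m/s

Resolve: vₓ = 47.00 cos 42.4° = 34.71 m/s and v_y0 = 47.00 sin 42.4° = 31.69 m/s.
Time to reach x = 113 m: t = x/vₓ = 113/34.71 = 3.256 s.
Vertical velocity there: v_y = v_y0 − g t = 31.69 − 9.81 × 3.256 = −0.2471 m/s.
Speed: √(vₓ² + v_y²) = √(34.71² + 0.2471²) = 34.71 m/s.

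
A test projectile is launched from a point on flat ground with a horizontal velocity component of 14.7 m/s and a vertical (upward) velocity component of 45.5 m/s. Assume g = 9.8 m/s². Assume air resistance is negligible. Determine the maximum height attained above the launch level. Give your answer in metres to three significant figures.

106 m

Maximum height: H = v_y0² / (2g) = 45.50² / (2 × 9.80) = 105.6 m.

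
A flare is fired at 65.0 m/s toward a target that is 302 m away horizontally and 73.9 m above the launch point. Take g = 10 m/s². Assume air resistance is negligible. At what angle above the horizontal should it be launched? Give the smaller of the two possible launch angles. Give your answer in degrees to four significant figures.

Trajectory: y = x tanθ − g x² (1 + tan²θ)/(2v₀²). With x = 302, y = 73.9, v₀ = 65.0, g = 10.0:
107.9 tan²θ − 302 tanθ + (181.8) = 0.
tanθ = [302 ± √(302² − 4 × 107.9 × (181.8))] / (2 × 107.9) = (302 ± 112.7) / 215.9, giving tanθ = 0.8770 or 1.921.
θ = 41.25° or 62.50°; the smaller is 41.25°.

41.25°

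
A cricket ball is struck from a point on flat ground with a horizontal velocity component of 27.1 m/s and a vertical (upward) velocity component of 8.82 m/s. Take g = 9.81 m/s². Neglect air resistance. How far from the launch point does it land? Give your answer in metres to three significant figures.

48.7 m

Flight time T = 2 v_y0 / g = 1.798 s.
Horizontal distance R = vₓ T = 27.10 × 1.798 = 48.73 m.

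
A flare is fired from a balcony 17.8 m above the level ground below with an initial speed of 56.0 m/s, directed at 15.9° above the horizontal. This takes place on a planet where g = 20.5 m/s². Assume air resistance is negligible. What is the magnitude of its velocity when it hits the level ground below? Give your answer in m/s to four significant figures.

62.18 m/s

vₓ = 56.00 cos 15.9° = 53.86 m/s; v_y0 = 56.00 sin 15.9° = 15.34 m/s.
With up positive and y = 0 at the ground: y(t) = 17.8 + (15.34) t − 10.25 t². Setting y = 0 and taking the positive root: t = [15.34 + √(15.34² + 2·20.5·17.8)] / 20.5 = (15.34 + 31.07) / 20.5 = 2.264 s.
Vertical velocity at impact: v_y = v_y0 − g t = 15.34 − 20.5 × 2.264 = −31.07 m/s.
Speed: |v| = √(vₓ² + v_y²) = √(53.86² + 31.07²) = 62.18 m/s.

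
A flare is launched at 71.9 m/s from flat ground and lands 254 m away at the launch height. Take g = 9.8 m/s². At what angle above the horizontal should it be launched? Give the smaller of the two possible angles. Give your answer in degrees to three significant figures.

14.4°

R = v₀² sin 2θ / g gives sin 2θ = gR/v₀² = 9.80·254/71.9² = 0.4815.
2θ = 28.78° or 180° − 28.78° = 151.2°, so θ = 14.39° or 75.61°.
The smaller angle is 14.39°.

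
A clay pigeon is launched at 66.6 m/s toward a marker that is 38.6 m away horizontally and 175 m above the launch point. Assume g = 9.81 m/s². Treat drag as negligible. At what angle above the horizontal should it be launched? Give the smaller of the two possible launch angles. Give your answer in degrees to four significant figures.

Trajectory: y = x tanθ − g x² (1 + tan²θ)/(2v₀²). With x = 38.6, y = 175, v₀ = 66.6, g = 9.81:
1.648 tan²θ − 38.6 tanθ + (176.6) = 0.
tanθ = [38.6 ± √(38.6² − 4 × 1.648 × (176.6))] / (2 × 1.648) = (38.6 ± 18.05) / 3.295, giving tanθ = 6.237 or 17.19.
θ = 80.89° or 86.67°; the smaller is 80.89°.

80.89°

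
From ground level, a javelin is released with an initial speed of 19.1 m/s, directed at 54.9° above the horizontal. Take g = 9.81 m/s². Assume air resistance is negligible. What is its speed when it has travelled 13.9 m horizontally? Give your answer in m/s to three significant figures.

11.4 m/s

Horizontal component vₓ = 19.10 cos 54.9° = 10.98 m/s; vertical v_y0 = 19.10 sin 54.9° = 15.63 m/s.
x = vₓ t ⇒ t = 13.9/10.98 = 1.266 s.
Vertical velocity there: v_y = v_y0 − g t = 15.63 − 9.81 × 1.266 = 3.211 m/s.
Speed: √(vₓ² + v_y²) = √(10.98² + 3.211²) = 11.44 m/s.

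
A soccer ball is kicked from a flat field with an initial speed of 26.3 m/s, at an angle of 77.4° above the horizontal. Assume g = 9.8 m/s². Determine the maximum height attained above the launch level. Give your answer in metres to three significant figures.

33.6 m

Resolve: vₓ = 26.30 cos 77.4° = 5.737 m/s and v_y0 = 26.30 sin 77.4° = 25.67 m/s.
At the apex v_y = 0, so H = v_y0²/(2g) = 25.67²/19.60 = 33.61 m.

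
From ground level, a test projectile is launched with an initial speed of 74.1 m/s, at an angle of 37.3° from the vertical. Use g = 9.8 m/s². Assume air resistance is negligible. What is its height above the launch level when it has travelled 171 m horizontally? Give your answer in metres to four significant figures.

153.4 m

Horizontal component vₓ = 74.10 sin 37.3° = 44.90 m/s; vertical v_y0 = 74.10 cos 37.3° = 58.94 m/s.
x = vₓ t ⇒ t = 171/44.90 = 3.808 s.
Height: y = v_y0 t − ½ g t² = 58.94 × 3.808 − 4.900 × 3.808² = 224.5 − 71.06 = 153.4 m.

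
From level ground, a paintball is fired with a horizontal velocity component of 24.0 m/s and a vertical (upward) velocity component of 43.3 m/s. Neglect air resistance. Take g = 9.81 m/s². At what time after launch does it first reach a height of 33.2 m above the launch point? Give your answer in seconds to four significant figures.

Height y(t) = 43.30 t − 4.905 t² = 33.2 gives 4.905 t² − 43.30 t + 33.2 = 0.
t = [43.30 ± √(43.30² − 2·9.81·33.2)] / 9.81 = (43.30 ± 34.98) / 9.81, so t = 0.8483 s or t = 7.979 s.
The first (ascending) time is 0.8483 s.

0.8483 s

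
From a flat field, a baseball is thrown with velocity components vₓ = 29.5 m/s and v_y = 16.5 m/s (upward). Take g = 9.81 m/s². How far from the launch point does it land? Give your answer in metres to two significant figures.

Time aloft: T = 2 v_y0 / g = 2 × 16.50 / 9.81 = 3.364 s.
Horizontal distance R = vₓ T = 29.50 × 3.364 = 99.24 m.

99 m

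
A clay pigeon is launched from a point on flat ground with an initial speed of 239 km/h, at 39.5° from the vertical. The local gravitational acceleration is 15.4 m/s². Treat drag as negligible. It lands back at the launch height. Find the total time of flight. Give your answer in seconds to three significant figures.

6.65 s

Convert: 239 km/h = 239/3.6 = 66.39 m/s.
vₓ = 66.39 sin 39.5° = 42.23 m/s; v_y0 = 66.39 cos 39.5° = 51.23 m/s.
Time of flight on level ground: T = 2 v_y0 / g = 2 × 51.23 / 15.4 = 6.653 s.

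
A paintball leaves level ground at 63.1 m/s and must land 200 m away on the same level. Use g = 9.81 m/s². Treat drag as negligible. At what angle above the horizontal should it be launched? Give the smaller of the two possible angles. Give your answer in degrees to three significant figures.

From R = (v₀²/g) sin 2θ: sin 2θ = 9.81 × 200 / 3981.6 = 0.4928.
2θ = 29.52° or 180° − 29.52° = 150.5°, so θ = 14.76° or 75.24°.
The smaller angle is 14.76°.

14.8°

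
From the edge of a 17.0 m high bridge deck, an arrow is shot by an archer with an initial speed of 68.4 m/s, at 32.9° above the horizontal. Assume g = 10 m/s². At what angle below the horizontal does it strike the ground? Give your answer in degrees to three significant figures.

Components: vₓ = 68.40 cos 32.9° = 57.43 m/s, v_y0 = 68.40 sin 32.9° = 37.15 m/s.
The projectile lands when y = 17.0 + (37.15) t − ½·10.0·t² = 0. Positive root: t = (37.15 + √(37.15² + 2·10.0·17.0)) / 10.0 = (37.15 + 41.48) / 10.0 = 7.863 s.
At impact: v_y = v_y0 − g t = −41.48 m/s; vₓ = 57.43 m/s.
Angle below horizontal: arctan(|v_y|/vₓ) = arctan(41.48/57.43) = 35.84°.

35.8°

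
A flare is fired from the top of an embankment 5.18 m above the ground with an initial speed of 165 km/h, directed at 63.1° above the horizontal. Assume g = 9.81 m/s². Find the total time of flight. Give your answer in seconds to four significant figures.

Convert: 165 km/h = 165/3.6 = 45.83 m/s.
vₓ = 45.83 cos 63.1° = 20.74 m/s; v_y0 = 45.83 sin 63.1° = 40.87 m/s.
Vertical motion (up positive, ground at y = 0): 4.905 t² − (40.87) t − 5.18 = 0, so t = (40.87 + √(40.87² + 2·9.81·5.18)) / 9.81 = (40.87 + 42.10) / 9.81 = 8.458 s.

8.458 s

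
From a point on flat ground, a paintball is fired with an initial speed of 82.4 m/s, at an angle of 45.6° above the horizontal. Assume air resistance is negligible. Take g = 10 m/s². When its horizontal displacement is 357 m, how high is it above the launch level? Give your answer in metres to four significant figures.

Components: vₓ = 82.40 cos 45.6° = 57.65 m/s, v_y0 = 82.40 sin 45.6° = 58.87 m/s.
x = vₓ t ⇒ t = 357/57.65 = 6.192 s.
Height: y = v_y0 t − ½ g t² = 58.87 × 6.192 − 5.000 × 6.192² = 364.6 − 191.7 = 172.8 m.

172.8 m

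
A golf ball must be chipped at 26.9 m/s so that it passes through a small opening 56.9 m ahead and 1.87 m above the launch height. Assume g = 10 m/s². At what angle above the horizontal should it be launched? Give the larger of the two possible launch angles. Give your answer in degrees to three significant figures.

Trajectory: y = x tanθ − g x² (1 + tan²θ)/(2v₀²). With x = 56.9, y = 1.87, v₀ = 26.9, g = 10.0:
22.37 tan²θ − 56.9 tanθ + (24.24) = 0.
tanθ = [56.9 ± √(56.9² − 4 × 22.37 × (24.24))] / (2 × 22.37) = (56.9 ± 32.69) / 44.74, giving tanθ = 0.5412 or 2.002.
θ = 28.42° or 63.46°; the larger is 63.46°.

63.5°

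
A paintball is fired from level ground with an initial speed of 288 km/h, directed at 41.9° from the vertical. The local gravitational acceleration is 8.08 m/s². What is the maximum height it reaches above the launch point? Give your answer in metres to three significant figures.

219 m

Convert: 288 km/h = 288/3.6 = 80.00 m/s.
Components: vₓ = 80.00 sin 41.9° = 53.43 m/s, v_y0 = 80.00 cos 41.9° = 59.54 m/s.
Maximum height: H = v_y0² / (2g) = 59.54² / (2 × 8.08) = 219.4 m.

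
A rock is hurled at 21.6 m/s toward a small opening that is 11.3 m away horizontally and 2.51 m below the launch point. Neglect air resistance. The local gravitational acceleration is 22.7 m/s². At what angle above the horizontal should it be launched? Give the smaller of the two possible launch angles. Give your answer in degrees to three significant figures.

Trajectory: y = x tanθ − g x² (1 + tan²θ)/(2v₀²). With x = 11.3, y = −2.51, v₀ = 21.6, g = 22.7:
3.106 tan²θ − 11.3 tanθ + (0.5963) = 0.
tanθ = [11.3 ± √(11.3² − 4 × 3.106 × (0.5963))] / (2 × 3.106) = (11.3 ± 10.97) / 6.213, giving tanθ = 0.05356 or 3.584.
θ = 3.066° or 74.41°; the smaller is 3.066°.

3.07°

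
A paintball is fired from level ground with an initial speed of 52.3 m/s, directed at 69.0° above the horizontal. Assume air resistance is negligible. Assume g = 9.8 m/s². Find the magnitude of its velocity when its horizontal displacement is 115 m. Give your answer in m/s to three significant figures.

vₓ = 52.30 cos 69.0° = 18.74 m/s; v_y0 = 52.30 sin 69.0° = 48.83 m/s.
At x = 115 m, t = x/vₓ = 115/18.74 = 6.136 s.
Vertical velocity there: v_y = v_y0 − g t = 48.83 − 9.80 × 6.136 = −11.30 m/s.
Speed: √(vₓ² + v_y²) = √(18.74² + 11.30²) = 21.89 m/s.

21.9 m/s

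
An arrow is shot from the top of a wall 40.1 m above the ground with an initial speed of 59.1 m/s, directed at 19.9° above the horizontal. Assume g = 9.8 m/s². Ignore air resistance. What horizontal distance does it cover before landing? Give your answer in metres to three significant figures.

310 m

Resolve: vₓ = 59.10 cos 19.9° = 55.57 m/s and v_y0 = 59.10 sin 19.9° = 20.12 m/s.
Vertical motion (up positive, ground at y = 0): 4.900 t² − (20.12) t − 40.1 = 0, so t = (20.12 + √(20.12² + 2·9.80·40.1)) / 9.80 = (20.12 + 34.51) / 9.80 = 5.574 s.
Horizontal distance: R = vₓ t = 55.57 × 5.574 = 309.7 m.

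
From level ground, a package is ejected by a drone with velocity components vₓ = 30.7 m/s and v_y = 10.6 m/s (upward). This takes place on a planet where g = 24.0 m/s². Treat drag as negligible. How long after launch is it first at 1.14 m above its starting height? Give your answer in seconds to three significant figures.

Set y = v_y0 t − ½ g t² = 1.14: 12.00 t² − 10.60 t + 1.14 = 0.
t = [10.60 ± √(10.60² − 2·24.0·1.14)] / 24.0 = (10.60 ± 7.592) / 24.0, so t = 0.1253 s or t = 0.7580 s.
The first (ascending) time is 0.1253 s.

0.125 s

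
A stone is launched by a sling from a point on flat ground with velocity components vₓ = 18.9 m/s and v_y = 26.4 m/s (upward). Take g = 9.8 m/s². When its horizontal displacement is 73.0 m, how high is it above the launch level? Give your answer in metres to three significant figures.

x = vₓ t ⇒ t = 73.0/18.90 = 3.862 s.
Height: y = v_y0 t − ½ g t² = 26.40 × 3.862 − 4.900 × 3.862² = 102.0 − 73.10 = 28.87 m.

28.9 m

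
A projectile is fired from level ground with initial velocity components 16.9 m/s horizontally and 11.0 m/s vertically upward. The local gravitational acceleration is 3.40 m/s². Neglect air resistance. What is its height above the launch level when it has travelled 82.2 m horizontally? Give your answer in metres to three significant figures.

13.3 m

x = vₓ t ⇒ t = 82.2/16.90 = 4.864 s.
Height: y = v_y0 t − ½ g t² = 11.00 × 4.864 − 1.700 × 4.864² = 53.50 − 40.22 = 13.29 m.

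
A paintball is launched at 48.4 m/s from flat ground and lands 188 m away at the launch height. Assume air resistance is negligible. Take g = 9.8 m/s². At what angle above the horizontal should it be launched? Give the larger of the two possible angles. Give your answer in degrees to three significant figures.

Level-ground range R = v₀² sin(2θ)/g ⇒ sin(2θ) = gR/v₀² = 9.80 × 188 / 48.4² = 0.7865.
2θ = 51.86° or 180° − 51.86° = 128.1°, so θ = 25.93° or 64.07°.
The larger angle is 64.07°.

64.1°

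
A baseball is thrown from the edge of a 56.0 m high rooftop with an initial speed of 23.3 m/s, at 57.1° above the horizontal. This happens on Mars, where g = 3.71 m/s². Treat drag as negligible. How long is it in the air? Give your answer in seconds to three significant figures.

12.9 s

Horizontal component vₓ = 23.30 cos 57.1° = 12.66 m/s; vertical v_y0 = 23.30 sin 57.1° = 19.56 m/s.
With up positive and y = 0 at the ground: y(t) = 56.0 + (19.56) t − 1.855 t². Setting y = 0 and taking the positive root: t = [19.56 + √(19.56² + 2·3.71·56.0)] / 3.71 = (19.56 + 28.25) / 3.71 = 12.89 s.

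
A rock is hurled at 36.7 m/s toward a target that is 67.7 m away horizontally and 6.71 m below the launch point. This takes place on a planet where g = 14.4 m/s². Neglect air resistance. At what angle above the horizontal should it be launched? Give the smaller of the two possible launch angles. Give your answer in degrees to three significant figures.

Trajectory: y = x tanθ − g x² (1 + tan²θ)/(2v₀²). With x = 67.7, y = −6.71, v₀ = 36.7, g = 14.4:
24.50 tan²θ − 67.7 tanθ + (17.79) = 0.
tanθ = [67.7 ± √(67.7² − 4 × 24.50 × (17.79))] / (2 × 24.50) = (67.7 ± 53.29) / 49.00, giving tanθ = 0.2941 or 2.469.
θ = 16.39° or 67.95°; the smaller is 16.39°.

16.4°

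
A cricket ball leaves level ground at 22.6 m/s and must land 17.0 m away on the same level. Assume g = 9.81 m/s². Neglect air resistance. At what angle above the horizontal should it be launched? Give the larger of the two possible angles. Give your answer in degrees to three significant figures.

80.5°

Level-ground range R = v₀² sin(2θ)/g ⇒ sin(2θ) = gR/v₀² = 9.81 × 17.0 / 22.6² = 0.3265.
2θ = 19.06° or 180° − 19.06° = 160.9°, so θ = 9.529° or 80.47°.
The larger angle is 80.47°.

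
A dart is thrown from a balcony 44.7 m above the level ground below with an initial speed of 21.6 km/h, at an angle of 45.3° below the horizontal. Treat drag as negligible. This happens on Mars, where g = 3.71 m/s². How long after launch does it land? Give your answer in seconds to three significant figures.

3.89 s

Convert: 21.6 km/h = 21.6/3.6 = 6.000 m/s.
Horizontal component vₓ = 6.000 cos 45.3° = 4.220 m/s; vertical v_y0 = −4.265 m/s (downward).
Vertical motion (up positive, ground at y = 0): 1.855 t² − (−4.265) t − 44.7 = 0, so t = (−4.265 + √(4.265² + 2·3.71·44.7)) / 3.71 = (−4.265 + 18.70) / 3.71 = 3.892 s.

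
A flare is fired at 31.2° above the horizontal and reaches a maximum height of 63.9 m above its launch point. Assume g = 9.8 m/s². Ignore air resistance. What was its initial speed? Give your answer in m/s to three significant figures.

At the peak v_y = 0, so v_y0 = √(2gH) = √(2 × 9.80 × 63.9) = 35.39 m/s.
v_y0 = v₀ sin θ ⇒ v₀ = 35.39 / sin 31.2° = 68.32 m/s.

68.3 m/s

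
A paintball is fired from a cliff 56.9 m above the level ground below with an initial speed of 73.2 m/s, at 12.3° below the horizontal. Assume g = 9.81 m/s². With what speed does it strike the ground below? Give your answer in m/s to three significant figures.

80.5 m/s

vₓ = 73.20 cos 12.3° = 71.52 m/s; v_y0 = −15.59 m/s (downward).
With up positive and y = 0 at the ground: y(t) = 56.9 + (−15.59) t − 4.905 t². Setting y = 0 and taking the positive root: t = [−15.59 + √(15.59² + 2·9.81·56.9)] / 9.81 = (−15.59 + 36.87) / 9.81 = 2.169 s.
Vertical velocity at impact: v_y = v_y0 − g t = −15.59 − 9.81 × 2.169 = −36.87 m/s.
Speed: |v| = √(vₓ² + v_y²) = √(71.52² + 36.87²) = 80.47 m/s.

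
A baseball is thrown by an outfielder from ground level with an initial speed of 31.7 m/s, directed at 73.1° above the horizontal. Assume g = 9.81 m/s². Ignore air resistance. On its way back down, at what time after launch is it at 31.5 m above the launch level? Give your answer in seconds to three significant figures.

Resolve: vₓ = 31.70 cos 73.1° = 9.215 m/s and v_y0 = 31.70 sin 73.1° = 30.33 m/s.
Height y(t) = 30.33 t − 4.905 t² = 31.5 gives 4.905 t² − 30.33 t + 31.5 = 0.
Quadratic formula: t = (30.33 ± √301.94) / 9.81 = (30.33 ± 17.38) / 9.81 → t = 1.321 s or 4.863 s.
The descending-branch root is 4.863 s.

4.86 s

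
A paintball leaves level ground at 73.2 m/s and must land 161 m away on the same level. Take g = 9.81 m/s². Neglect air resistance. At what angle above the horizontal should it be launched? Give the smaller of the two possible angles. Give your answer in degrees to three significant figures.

R = v₀² sin 2θ / g gives sin 2θ = gR/v₀² = 9.81·161/73.2² = 0.2948.
2θ = 17.14° or 180° − 17.14° = 162.9°, so θ = 8.572° or 81.43°.
The smaller angle is 8.572°.

8.57°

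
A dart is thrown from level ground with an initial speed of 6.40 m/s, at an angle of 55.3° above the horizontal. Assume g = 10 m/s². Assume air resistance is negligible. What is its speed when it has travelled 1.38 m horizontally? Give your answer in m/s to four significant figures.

Horizontal component vₓ = 6.400 cos 55.3° = 3.643 m/s; vertical v_y0 = 6.400 sin 55.3° = 5.262 m/s.
x = vₓ t ⇒ t = 1.38/3.643 = 0.3788 s.
Vertical velocity there: v_y = v_y0 − g t = 5.262 − 10.0 × 0.3788 = 1.474 m/s.
Speed: √(vₓ² + v_y²) = √(3.643² + 1.474²) = 3.930 m/s.

3.930 m/s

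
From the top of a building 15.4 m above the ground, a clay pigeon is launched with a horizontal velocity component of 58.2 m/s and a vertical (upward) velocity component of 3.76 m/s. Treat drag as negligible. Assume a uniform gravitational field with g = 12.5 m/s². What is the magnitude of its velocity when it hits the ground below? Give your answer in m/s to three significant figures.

61.5 m/s

With up positive and y = 0 at the ground: y(t) = 15.4 + (3.760) t − 6.250 t². Setting y = 0 and taking the positive root: t = [3.760 + √(3.760² + 2·12.5·15.4)] / 12.5 = (3.760 + 19.98) / 12.5 = 1.899 s.
Vertical velocity at impact: v_y = v_y0 − g t = 3.760 − 12.5 × 1.899 = −19.98 m/s.
Speed: |v| = √(vₓ² + v_y²) = √(58.20² + 19.98²) = 61.53 m/s.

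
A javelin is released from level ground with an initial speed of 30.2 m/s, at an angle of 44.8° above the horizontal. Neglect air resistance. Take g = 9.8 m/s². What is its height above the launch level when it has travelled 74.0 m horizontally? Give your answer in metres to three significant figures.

15.1 m

Components: vₓ = 30.20 cos 44.8° = 21.43 m/s, v_y0 = 30.20 sin 44.8° = 21.28 m/s.
At x = 74.0 m, t = x/vₓ = 74.0/21.43 = 3.453 s.
Height: y = v_y0 t − ½ g t² = 21.28 × 3.453 − 4.900 × 3.453² = 73.49 − 58.43 = 15.05 m.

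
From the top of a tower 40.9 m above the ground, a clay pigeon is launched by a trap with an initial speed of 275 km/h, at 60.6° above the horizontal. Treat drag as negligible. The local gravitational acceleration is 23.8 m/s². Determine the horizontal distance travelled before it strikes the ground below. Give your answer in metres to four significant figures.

230.7 m

Convert: 275 km/h = 275/3.6 = 76.39 m/s.
vₓ = 76.39 cos 60.6° = 37.50 m/s; v_y0 = 76.39 sin 60.6° = 66.55 m/s.
The projectile lands when y = 40.9 + (66.55) t − ½·23.8·t² = 0. Positive root: t = (66.55 + √(66.55² + 2·23.8·40.9)) / 23.8 = (66.55 + 79.85) / 23.8 = 6.151 s.
Horizontal distance: R = vₓ t = 37.50 × 6.151 = 230.7 m.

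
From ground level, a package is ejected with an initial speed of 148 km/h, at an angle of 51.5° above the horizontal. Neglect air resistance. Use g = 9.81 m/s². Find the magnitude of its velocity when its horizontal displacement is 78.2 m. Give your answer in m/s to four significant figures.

Convert: 148 km/h = 148/3.6 = 41.11 m/s.
Components: vₓ = 41.11 cos 51.5° = 25.59 m/s, v_y0 = 41.11 sin 51.5° = 32.17 m/s.
At x = 78.2 m, t = x/vₓ = 78.2/25.59 = 3.056 s.
Vertical velocity there: v_y = v_y0 − g t = 32.17 − 9.81 × 3.056 = 2.198 m/s.
Speed: √(vₓ² + v_y²) = √(25.59² + 2.198²) = 25.69 m/s.

25.69 m/s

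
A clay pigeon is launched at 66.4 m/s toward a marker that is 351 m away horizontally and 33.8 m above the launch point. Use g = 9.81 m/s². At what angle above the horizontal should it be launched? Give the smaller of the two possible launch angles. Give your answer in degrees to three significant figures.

33.2°

Trajectory: y = x tanθ − g x² (1 + tan²θ)/(2v₀²). With x = 351, y = 33.8, v₀ = 66.4, g = 9.81:
137.1 tan²θ − 351 tanθ + (170.9) = 0.
tanθ = [351 ± √(351² − 4 × 137.1 × (170.9))] / (2 × 137.1) = (351 ± 171.8) / 274.1, giving tanθ = 0.6536 or 1.907.
θ = 33.17° or 62.33°; the smaller is 33.17°.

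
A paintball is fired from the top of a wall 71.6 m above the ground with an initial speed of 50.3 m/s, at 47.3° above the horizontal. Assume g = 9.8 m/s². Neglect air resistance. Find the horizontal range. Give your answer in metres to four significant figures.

vₓ = 50.30 cos 47.3° = 34.11 m/s; v_y0 = 50.30 sin 47.3° = 36.97 m/s.
Vertical motion (up positive, ground at y = 0): 4.900 t² − (36.97) t − 71.6 = 0, so t = (36.97 + √(36.97² + 2·9.80·71.6)) / 9.80 = (36.97 + 52.63) / 9.80 = 9.142 s.
Horizontal distance: R = vₓ t = 34.11 × 9.142 = 311.9 m.

311.9 m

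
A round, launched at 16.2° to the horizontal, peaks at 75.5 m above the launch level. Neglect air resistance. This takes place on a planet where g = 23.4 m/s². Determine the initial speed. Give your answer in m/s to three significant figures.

213 m/s

At the peak v_y = 0, so v_y0 = √(2gH) = √(2 × 23.4 × 75.5) = 59.44 m/s.
v_y0 = v₀ sin θ ⇒ v₀ = 59.44 / sin 16.2° = 213.1 m/s.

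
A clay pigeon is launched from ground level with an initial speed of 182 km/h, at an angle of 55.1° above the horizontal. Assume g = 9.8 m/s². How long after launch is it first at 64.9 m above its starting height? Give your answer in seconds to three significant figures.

Convert: 182 km/h = 182/3.6 = 50.56 m/s.
Resolve: vₓ = 50.56 cos 55.1° = 28.93 m/s and v_y0 = 50.56 sin 55.1° = 41.46 m/s.
Height y(t) = 41.46 t − 4.900 t² = 64.9 gives 4.900 t² − 41.46 t + 64.9 = 0.
Quadratic formula: t = (41.46 ± √447.16) / 9.80 = (41.46 ± 21.15) / 9.80 → t = 2.073 s or 6.389 s.
The first (ascending) time is 2.073 s.

2.07 s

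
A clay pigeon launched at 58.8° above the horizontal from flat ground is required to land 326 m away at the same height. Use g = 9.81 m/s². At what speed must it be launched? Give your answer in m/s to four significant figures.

60.07 m/s

On level ground R = v₀² sin 2θ / g ⇒ v₀ = √(gR / sin 2θ).
v₀ = √(9.81 × 326 / sin 117.6°) = √(3198 / 0.8862) = √3608.7 = 60.07 m/s.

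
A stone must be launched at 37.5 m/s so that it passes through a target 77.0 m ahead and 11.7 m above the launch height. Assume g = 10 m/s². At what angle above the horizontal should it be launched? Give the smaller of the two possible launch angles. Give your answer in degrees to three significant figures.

26.2°

Trajectory: y = x tanθ − g x² (1 + tan²θ)/(2v₀²). With x = 77.0, y = 11.7, v₀ = 37.5, g = 10.0:
21.08 tan²θ − 77.0 tanθ + (32.78) = 0.
tanθ = [77.0 ± √(77.0² − 4 × 21.08 × (32.78))] / (2 × 21.08) = (77.0 ± 56.26) / 42.16, giving tanθ = 0.4920 or 3.161.
θ = 26.20° or 72.44°; the smaller is 26.20°.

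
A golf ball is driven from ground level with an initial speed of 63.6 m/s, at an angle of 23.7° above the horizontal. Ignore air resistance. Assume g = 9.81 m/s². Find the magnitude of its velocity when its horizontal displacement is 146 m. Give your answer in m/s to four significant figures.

Resolve: vₓ = 63.60 cos 23.7° = 58.24 m/s and v_y0 = 63.60 sin 23.7° = 25.56 m/s.
Time to reach x = 146 m: t = x/vₓ = 146/58.24 = 2.507 s.
Vertical velocity there: v_y = v_y0 − g t = 25.56 − 9.81 × 2.507 = 0.9699 m/s.
Speed: √(vₓ² + v_y²) = √(58.24² + 0.9699²) = 58.24 m/s.

58.24 m/s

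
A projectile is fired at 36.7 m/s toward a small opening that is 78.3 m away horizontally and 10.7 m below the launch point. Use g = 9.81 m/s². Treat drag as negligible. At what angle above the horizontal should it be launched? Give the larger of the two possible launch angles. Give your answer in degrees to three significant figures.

Trajectory: y = x tanθ − g x² (1 + tan²θ)/(2v₀²). With x = 78.3, y = −10.7, v₀ = 36.7, g = 9.81:
22.33 tan²θ − 78.3 tanθ + (11.63) = 0.
tanθ = [78.3 ± √(78.3² − 4 × 22.33 × (11.63))] / (2 × 22.33) = (78.3 ± 71.36) / 44.65, giving tanθ = 0.1554 or 3.352.
θ = 8.832° or 73.39°; the larger is 73.39°.

73.4°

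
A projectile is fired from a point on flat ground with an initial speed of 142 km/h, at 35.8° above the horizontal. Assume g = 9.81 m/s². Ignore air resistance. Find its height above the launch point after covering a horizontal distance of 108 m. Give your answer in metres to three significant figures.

Convert: 142 km/h = 142/3.6 = 39.44 m/s.
vₓ = 39.44 cos 35.8° = 31.99 m/s; v_y0 = 39.44 sin 35.8° = 23.07 m/s.
Time to reach x = 108 m: t = x/vₓ = 108/31.99 = 3.376 s.
Height: y = v_y0 t − ½ g t² = 23.07 × 3.376 − 4.905 × 3.376² = 77.89 − 55.90 = 21.99 m.

22.0 m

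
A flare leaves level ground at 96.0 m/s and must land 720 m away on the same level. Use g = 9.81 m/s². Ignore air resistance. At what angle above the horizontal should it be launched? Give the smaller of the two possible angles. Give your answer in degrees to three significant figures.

25.0°

R = v₀² sin 2θ / g gives sin 2θ = gR/v₀² = 9.81·720/96.0² = 0.7664.
2θ = 50.03° or 180° − 50.03° = 130.0°, so θ = 25.02° or 64.98°.
The smaller angle is 25.02°.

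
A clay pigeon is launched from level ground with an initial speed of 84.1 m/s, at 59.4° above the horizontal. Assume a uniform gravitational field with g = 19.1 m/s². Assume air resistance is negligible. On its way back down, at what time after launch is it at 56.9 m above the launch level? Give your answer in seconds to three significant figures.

Resolve: vₓ = 84.10 cos 59.4° = 42.81 m/s and v_y0 = 84.10 sin 59.4° = 72.39 m/s.
Require v_y0 t − ½ g t² = 56.9, i.e. 9.550 t² − 72.39 t + 56.9 = 0.
Quadratic formula: t = (72.39 ± √3066.5) / 19.1 = (72.39 ± 55.38) / 19.1 → t = 0.8907 s or 6.689 s.
The descending-branch root is 6.689 s.

6.69 s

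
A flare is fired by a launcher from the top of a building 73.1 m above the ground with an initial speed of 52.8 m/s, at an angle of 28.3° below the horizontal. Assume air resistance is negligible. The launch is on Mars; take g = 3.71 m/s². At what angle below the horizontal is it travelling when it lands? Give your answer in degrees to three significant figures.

36.3°

vₓ = 52.80 cos 28.3° = 46.49 m/s; v_y0 = −25.03 m/s (downward).
Vertical motion (up positive, ground at y = 0): 1.855 t² − (−25.03) t − 73.1 = 0, so t = (−25.03 + √(25.03² + 2·3.71·73.1)) / 3.71 = (−25.03 + 34.19) / 3.71 = 2.469 s.
At impact: v_y = v_y0 − g t = −34.19 m/s; vₓ = 46.49 m/s.
Angle below horizontal: arctan(|v_y|/vₓ) = arctan(34.19/46.49) = 36.33°.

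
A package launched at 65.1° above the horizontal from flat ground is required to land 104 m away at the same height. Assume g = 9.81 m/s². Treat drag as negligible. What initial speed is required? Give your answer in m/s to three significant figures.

36.5 m/s

On level ground R = v₀² sin 2θ / g ⇒ v₀ = √(gR / sin 2θ).
v₀ = √(9.81 × 104 / sin 130.2°) = √(1020 / 0.7638) = √1335.7 = 36.55 m/s.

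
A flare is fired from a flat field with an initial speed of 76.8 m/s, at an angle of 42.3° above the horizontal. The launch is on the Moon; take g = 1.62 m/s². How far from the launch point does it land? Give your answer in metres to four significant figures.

Components: vₓ = 76.80 cos 42.3° = 56.80 m/s, v_y0 = 76.80 sin 42.3° = 51.69 m/s.
Flight time T = 2 v_y0 / g = 63.81 s.
Horizontal distance R = vₓ T = 56.80 × 63.81 = 3625 m.

3625 m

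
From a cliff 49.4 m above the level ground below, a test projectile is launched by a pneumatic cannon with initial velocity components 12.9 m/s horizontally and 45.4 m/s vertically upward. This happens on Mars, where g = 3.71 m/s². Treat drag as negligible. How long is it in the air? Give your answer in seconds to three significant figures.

25.5 s

The projectile lands when y = 49.4 + (45.40) t − ½·3.71·t² = 0. Positive root: t = (45.40 + √(45.40² + 2·3.71·49.4)) / 3.71 = (45.40 + 49.27) / 3.71 = 25.52 s.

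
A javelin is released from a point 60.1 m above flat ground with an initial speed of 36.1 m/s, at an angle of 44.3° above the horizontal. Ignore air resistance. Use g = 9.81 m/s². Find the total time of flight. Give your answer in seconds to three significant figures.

6.91 s

Components: vₓ = 36.10 cos 44.3° = 25.84 m/s, v_y0 = 36.10 sin 44.3° = 25.21 m/s.
Vertical motion (up positive, ground at y = 0): 4.905 t² − (25.21) t − 60.1 = 0, so t = (25.21 + √(25.21² + 2·9.81·60.1)) / 9.81 = (25.21 + 42.60) / 9.81 = 6.913 s.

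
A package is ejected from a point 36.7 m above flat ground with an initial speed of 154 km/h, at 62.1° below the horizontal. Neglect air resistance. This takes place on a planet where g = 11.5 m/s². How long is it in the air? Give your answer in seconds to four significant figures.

Convert: 154 km/h = 154/3.6 = 42.78 m/s.
Components: vₓ = 42.78 cos 62.1° = 20.02 m/s, v_y0 = −37.81 m/s (downward).
The projectile lands when y = 36.7 + (−37.81) t − ½·11.5·t² = 0. Positive root: t = (−37.81 + √(37.81² + 2·11.5·36.7)) / 11.5 = (−37.81 + 47.68) / 11.5 = 0.8586 s.

0.8586 s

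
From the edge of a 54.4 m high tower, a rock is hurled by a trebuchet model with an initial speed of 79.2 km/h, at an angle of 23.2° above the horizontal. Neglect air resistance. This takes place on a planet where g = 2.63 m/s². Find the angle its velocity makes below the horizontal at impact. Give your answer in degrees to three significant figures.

Convert: 79.2 km/h = 79.2/3.6 = 22.00 m/s.
Resolve: vₓ = 22.00 cos 23.2° = 20.22 m/s and v_y0 = 22.00 sin 23.2° = 8.667 m/s.
The projectile lands when y = 54.4 + (8.667) t − ½·2.63·t² = 0. Positive root: t = (8.667 + √(8.667² + 2·2.63·54.4)) / 2.63 = (8.667 + 19.01) / 2.63 = 10.52 s.
At impact: v_y = v_y0 − g t = −19.01 m/s; vₓ = 20.22 m/s.
Angle below horizontal: arctan(|v_y|/vₓ) = arctan(19.01/20.22) = 43.23°.

43.2°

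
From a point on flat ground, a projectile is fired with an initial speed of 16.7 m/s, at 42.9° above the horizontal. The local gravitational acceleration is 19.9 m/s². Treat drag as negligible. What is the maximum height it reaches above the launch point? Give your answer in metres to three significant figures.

Horizontal component vₓ = 16.70 cos 42.9° = 12.23 m/s; vertical v_y0 = 16.70 sin 42.9° = 11.37 m/s.
Peak height H = v_y0² / (2g) = 129.23 / 39.80 = 3.247 m.

3.25 m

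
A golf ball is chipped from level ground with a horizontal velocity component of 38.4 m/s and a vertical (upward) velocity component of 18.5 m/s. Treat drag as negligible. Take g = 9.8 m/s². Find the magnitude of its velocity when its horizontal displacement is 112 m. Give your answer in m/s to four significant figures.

39.70 m/s

At x = 112 m, t = x/vₓ = 112/38.40 = 2.917 s.
Vertical velocity there: v_y = v_y0 − g t = 18.50 − 9.80 × 2.917 = −10.08 m/s.
Speed: √(vₓ² + v_y²) = √(38.40² + 10.08²) = 39.70 m/s.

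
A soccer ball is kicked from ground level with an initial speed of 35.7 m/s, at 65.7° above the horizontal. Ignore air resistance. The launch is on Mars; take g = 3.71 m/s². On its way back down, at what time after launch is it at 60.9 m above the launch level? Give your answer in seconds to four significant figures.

Resolve: vₓ = 35.70 cos 65.7° = 14.69 m/s and v_y0 = 35.70 sin 65.7° = 32.54 m/s.
Set y = v_y0 t − ½ g t² = 60.9: 1.855 t² − 32.54 t + 60.9 = 0.
t = [32.54 ± √(32.54² − 2·3.71·60.9)] / 3.71 = (32.54 ± 24.63) / 3.71, so t = 2.130 s or t = 15.41 s.
The descending-branch root is 15.41 s.

15.41 s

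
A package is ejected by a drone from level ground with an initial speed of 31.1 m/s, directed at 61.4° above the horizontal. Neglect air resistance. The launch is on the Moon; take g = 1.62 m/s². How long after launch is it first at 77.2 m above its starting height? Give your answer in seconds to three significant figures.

Resolve: vₓ = 31.10 cos 61.4° = 14.89 m/s and v_y0 = 31.10 sin 61.4° = 27.31 m/s.
Height y(t) = 27.31 t − 0.8100 t² = 77.2 gives 0.8100 t² − 27.31 t + 77.2 = 0.
Quadratic formula: t = (27.31 ± √495.45) / 1.62 = (27.31 ± 22.26) / 1.62 → t = 3.115 s or 30.60 s.
The first (ascending) time is 3.115 s.

3.12 s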